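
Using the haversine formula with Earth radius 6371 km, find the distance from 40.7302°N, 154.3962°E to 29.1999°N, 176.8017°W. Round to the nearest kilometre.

Δλ = -176.8017 − 154.3962 = -331.1979°; wrapped into (−180°, 180°]: 28.8021°.
Δφ = 29.1999 − 40.7302 = -11.5303°.
a = sin²(Δφ/2) + cos φ₁ · cos φ₂ · sin²(Δλ/2) = 0.051007.
c = 2·atan2(√a, √(1−a)) = 0.45563 rad → d = 6371·c ≈ 2902.80 km.

2903 km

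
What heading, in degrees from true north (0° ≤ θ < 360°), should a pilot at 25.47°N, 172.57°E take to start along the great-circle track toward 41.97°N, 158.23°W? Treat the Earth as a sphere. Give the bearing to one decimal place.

48.2°

Δλ = -158.23 − 172.57 = -330.80°; wrapped into (−180°, 180°]: 29.20°.
θ = atan2( sin Δλ · cos φ₂ , cos φ₁ · sin φ₂ − sin φ₁ · cos φ₂ · cos Δλ )
  = atan2(0.36272, 0.32465) = 48.171° → normalised to [0°, 360°): 48.171°.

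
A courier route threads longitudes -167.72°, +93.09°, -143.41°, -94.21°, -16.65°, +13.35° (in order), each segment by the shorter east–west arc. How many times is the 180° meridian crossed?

Leg 1: -167.72° → +93.09°, shortest Δλ = -99.19° (west) — crosses 180°.
Leg 2: +93.09° → -143.41°, shortest Δλ = 123.5° (east) — crosses 180°.
Leg 3: -143.41° → -94.21°, shortest Δλ = 49.2° (east) — does not cross 180°.
Leg 4: -94.21° → -16.65°, shortest Δλ = 77.56° (east) — does not cross 180°.
Leg 5: -16.65° → +13.35°, shortest Δλ = 30.0° (east) — does not cross 180°.
Total crossings: 2.

2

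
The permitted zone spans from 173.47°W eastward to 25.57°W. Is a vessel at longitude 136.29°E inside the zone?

No

Band width going east from -173.47° to -25.57°: ((-25.57 − -173.47) mod 360) = 147.90°.
Offset of +136.29° east of the west edge: ((136.29 − -173.47) mod 360) = 309.76°.
309.76° > 147.90° ⇒ outside.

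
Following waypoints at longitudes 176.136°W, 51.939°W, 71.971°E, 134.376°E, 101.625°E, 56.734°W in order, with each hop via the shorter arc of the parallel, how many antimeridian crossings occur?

Leg 1: -176.136° → -51.939°, shortest Δλ = 124.197° (east) — does not cross 180°.
Leg 2: -51.939° → +71.971°, shortest Δλ = 123.91° (east) — does not cross 180°.
Leg 3: +71.971° → +134.376°, shortest Δλ = 62.405° (east) — does not cross 180°.
Leg 4: +134.376° → +101.625°, shortest Δλ = -32.751° (west) — does not cross 180°.
Leg 5: +101.625° → -56.734°, shortest Δλ = -158.359° (west) — does not cross 180°.
Total crossings: 0.

0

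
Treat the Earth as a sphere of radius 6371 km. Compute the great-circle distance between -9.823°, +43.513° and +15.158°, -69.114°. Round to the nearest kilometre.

12703 km

Δλ = -69.114 − 43.513 = -112.627°.
Δφ = 15.158 − -9.823 = 24.981°.
a = sin²(Δφ/2) + cos φ₁ · cos φ₂ · sin²(Δλ/2) = 0.705255.
c = 2·atan2(√a, √(1−a)) = 1.99381 rad → d = 6371·c ≈ 12702.57 km.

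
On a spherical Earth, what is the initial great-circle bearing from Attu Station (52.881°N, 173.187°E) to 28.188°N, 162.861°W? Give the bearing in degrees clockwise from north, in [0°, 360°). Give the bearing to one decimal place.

Δλ = -162.861 − 173.187 = -336.048°; wrapped into (−180°, 180°]: 23.952°.
θ = atan2( sin Δλ · cos φ₂ , cos φ₁ · sin φ₂ − sin φ₁ · cos φ₂ · cos Δλ )
  = atan2(0.35782, -0.35723) = 134.953° → normalised to [0°, 360°): 134.953°.

135.0°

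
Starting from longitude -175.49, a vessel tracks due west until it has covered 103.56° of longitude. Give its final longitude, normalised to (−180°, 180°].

+80.95°

Start at -175.49°; shift −103.56° → -279.05°.
-279.05° lies outside (−180°, 180°]; add 360° → +80.95°.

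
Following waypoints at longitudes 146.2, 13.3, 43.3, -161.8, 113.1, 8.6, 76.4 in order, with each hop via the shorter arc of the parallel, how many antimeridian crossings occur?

Leg 1: +146.2° → +13.3°, shortest Δλ = -132.9° (west) — does not cross 180°.
Leg 2: +13.3° → +43.3°, shortest Δλ = 30.0° (east) — does not cross 180°.
Leg 3: +43.3° → -161.8°, shortest Δλ = 154.9° (east) — crosses 180°.
Leg 4: -161.8° → +113.1°, shortest Δλ = -85.1° (west) — crosses 180°.
Leg 5: +113.1° → +8.6°, shortest Δλ = -104.5° (west) — does not cross 180°.
Leg 6: +8.6° → +76.4°, shortest Δλ = 67.8° (east) — does not cross 180°.
Total crossings: 2.

2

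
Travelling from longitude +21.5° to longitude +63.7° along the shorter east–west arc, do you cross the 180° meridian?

Signed shortest Δλ = ((63.7 − 21.5 + 180) mod 360) − 180 = 42.2°.
Going east by 42.2° from +21.5° reaches +63.7° without touching 180°.

No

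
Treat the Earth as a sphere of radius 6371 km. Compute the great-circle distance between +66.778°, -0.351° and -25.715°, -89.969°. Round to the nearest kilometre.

Δλ = -89.969 − -0.351 = -89.618°.
Δφ = -25.715 − 66.778 = -92.493°.
a = sin²(Δφ/2) + cos φ₁ · cos φ₂ · sin²(Δλ/2) = 0.698187.
c = 2·atan2(√a, √(1−a)) = 1.97836 rad → d = 6371·c ≈ 12604.13 km.

12604 km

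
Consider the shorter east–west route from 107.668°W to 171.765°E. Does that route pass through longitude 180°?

Yes

Naïve |171.765 − -107.668| = 279.433° > 180°, so the shorter arc goes the other way round — across 180°.
Signed shortest Δλ = ((171.765 − -107.668 + 180) mod 360) − 180 = -80.567°.
Going west by 80.567° from -107.668° passes through 180° before reaching +171.765°.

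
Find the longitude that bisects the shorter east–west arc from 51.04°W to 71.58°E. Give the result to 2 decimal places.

10.27°E

Signed shortest Δλ from -51.04° to +71.58° is +122.62°.
Midpoint longitude = -51.04° + (+122.62°)/2 = -51.04° + 61.31° = +10.27°.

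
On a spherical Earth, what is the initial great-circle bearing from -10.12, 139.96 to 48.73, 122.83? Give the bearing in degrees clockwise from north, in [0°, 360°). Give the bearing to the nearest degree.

347°

Δλ = 122.83 − 139.96 = -17.13°.
θ = atan2( sin Δλ · cos φ₂ , cos φ₁ · sin φ₂ − sin φ₁ · cos φ₂ · cos Δλ )
  = atan2(-0.19428, 0.85067) = -12.865° → normalised to [0°, 360°): 347.135°.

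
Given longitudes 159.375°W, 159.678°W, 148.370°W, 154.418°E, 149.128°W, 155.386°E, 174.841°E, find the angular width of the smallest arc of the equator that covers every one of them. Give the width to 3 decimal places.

57.212°

Sort the longitudes: -159.678°, -159.375°, -149.128°, -148.370°, +154.418°, +155.386°, +174.841°.
Eastward gaps between consecutive values (wrapping around): 0.303°, 10.247°, 0.758°, 302.788°, 0.968°, 19.455°, 25.481°.
Largest gap = 302.788° ⇒ minimal covering band is its complement: 360° − 302.788° = 57.212°.
Band runs from +154.418° eastward to -148.370°, crossing the antimeridian.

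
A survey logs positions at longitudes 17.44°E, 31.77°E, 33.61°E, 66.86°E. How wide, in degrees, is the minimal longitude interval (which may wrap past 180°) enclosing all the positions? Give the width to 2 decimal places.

49.42°

Sort the longitudes: +17.44°, +31.77°, +33.61°, +66.86°.
Eastward gaps between consecutive values (wrapping around): 14.33°, 1.84°, 33.25°, 310.58°.
Largest gap = 310.58° ⇒ minimal covering band is its complement: 360° − 310.58° = 49.42°.
Band runs from +17.44° eastward to +66.86°.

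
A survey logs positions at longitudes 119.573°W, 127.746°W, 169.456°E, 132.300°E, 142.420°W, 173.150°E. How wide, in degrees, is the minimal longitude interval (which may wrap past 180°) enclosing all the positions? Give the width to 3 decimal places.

108.127°

Sort the longitudes: -142.420°, -127.746°, -119.573°, +132.300°, +169.456°, +173.150°.
Eastward gaps between consecutive values (wrapping around): 14.674°, 8.173°, 251.873°, 37.156°, 3.694°, 44.430°.
Largest gap = 251.873° ⇒ minimal covering band is its complement: 360° − 251.873° = 108.127°.
Band runs from +132.300° eastward to -119.573°, crossing the antimeridian.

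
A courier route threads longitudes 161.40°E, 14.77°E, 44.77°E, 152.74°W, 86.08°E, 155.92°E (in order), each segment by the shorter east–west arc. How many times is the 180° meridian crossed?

Leg 1: +161.40° → +14.77°, shortest Δλ = -146.63° (west) — does not cross 180°.
Leg 2: +14.77° → +44.77°, shortest Δλ = 30.0° (east) — does not cross 180°.
Leg 3: +44.77° → -152.74°, shortest Δλ = 162.49° (east) — crosses 180°.
Leg 4: -152.74° → +86.08°, shortest Δλ = -121.18° (west) — crosses 180°.
Leg 5: +86.08° → +155.92°, shortest Δλ = 69.84° (east) — does not cross 180°.
Total crossings: 2.

2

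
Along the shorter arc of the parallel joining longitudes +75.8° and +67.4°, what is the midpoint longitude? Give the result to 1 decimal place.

+71.6°

Signed shortest Δλ from +75.8° to +67.4° is -8.4°.
Midpoint longitude = +75.8° + (-8.4°)/2 = +75.8° − 4.2° = +71.6°.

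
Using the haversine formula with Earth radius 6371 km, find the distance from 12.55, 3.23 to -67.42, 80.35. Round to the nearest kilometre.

Δλ = 80.35 − 3.23 = 77.12°.
Δφ = -67.42 − 12.55 = -79.97°.
a = sin²(Δφ/2) + cos φ₁ · cos φ₂ · sin²(Δλ/2) = 0.558544.
c = 2·atan2(√a, √(1−a)) = 1.68815 rad → d = 6371·c ≈ 10755.23 km.

10755 km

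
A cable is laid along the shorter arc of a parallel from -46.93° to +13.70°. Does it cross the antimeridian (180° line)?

No

Signed shortest Δλ = ((13.70 − -46.93 + 180) mod 360) − 180 = 60.63°.
Going east by 60.63° from -46.93° reaches +13.70° without touching 180°.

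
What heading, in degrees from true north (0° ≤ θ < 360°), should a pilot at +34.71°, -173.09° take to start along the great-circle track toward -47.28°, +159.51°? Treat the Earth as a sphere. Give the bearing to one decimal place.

198.2°

Δλ = 159.51 − -173.09 = 332.60°; wrapped into (−180°, 180°]: -27.40°.
θ = atan2( sin Δλ · cos φ₂ , cos φ₁ · sin φ₂ − sin φ₁ · cos φ₂ · cos Δλ )
  = atan2(-0.31221, -0.94691) = -161.752° → normalised to [0°, 360°): 198.248°.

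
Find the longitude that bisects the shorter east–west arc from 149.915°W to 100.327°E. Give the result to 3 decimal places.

155.206°E

Signed shortest Δλ from -149.915° to +100.327° is -109.758°.
Midpoint longitude = -149.915° + (-109.758°)/2 = -149.915° − 54.879° = -204.794°.
Normalise into (−180°, 180°]: +155.206°.
(The naïve average (-149.915 + +100.327)/2 = -24.794° is on the wrong side of the globe.)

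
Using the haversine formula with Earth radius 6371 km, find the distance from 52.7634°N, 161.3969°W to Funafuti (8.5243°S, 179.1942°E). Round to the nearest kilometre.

7059 km

Δλ = 179.1942 − -161.3969 = 340.5911°; wrapped into (−180°, 180°]: -19.4089°.
Δφ = -8.5243 − 52.7634 = -61.2877°.
a = sin²(Δφ/2) + cos φ₁ · cos φ₂ · sin²(Δλ/2) = 0.276798.
c = 2·atan2(√a, √(1−a)) = 1.10805 rad → d = 6371·c ≈ 7059.41 km.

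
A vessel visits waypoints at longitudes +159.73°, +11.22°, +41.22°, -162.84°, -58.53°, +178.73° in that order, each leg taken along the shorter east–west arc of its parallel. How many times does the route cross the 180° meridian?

Leg 1: +159.73° → +11.22°, shortest Δλ = -148.51° (west) — does not cross 180°.
Leg 2: +11.22° → +41.22°, shortest Δλ = 30.0° (east) — does not cross 180°.
Leg 3: +41.22° → -162.84°, shortest Δλ = 155.94° (east) — crosses 180°.
Leg 4: -162.84° → -58.53°, shortest Δλ = 104.31° (east) — does not cross 180°.
Leg 5: -58.53° → +178.73°, shortest Δλ = -122.74° (west) — crosses 180°.
Total crossings: 2.

2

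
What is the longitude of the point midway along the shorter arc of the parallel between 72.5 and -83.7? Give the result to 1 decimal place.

-5.6°

Signed shortest Δλ from +72.5° to -83.7° is -156.2°.
Midpoint longitude = +72.5° + (-156.2°)/2 = +72.5° − 78.1° = -5.6°.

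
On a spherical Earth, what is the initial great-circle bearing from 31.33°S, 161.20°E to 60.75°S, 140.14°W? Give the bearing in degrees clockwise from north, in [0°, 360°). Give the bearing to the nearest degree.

Δλ = -140.14 − 161.20 = -301.34°; wrapped into (−180°, 180°]: 58.66°.
θ = atan2( sin Δλ · cos φ₂ , cos φ₁ · sin φ₂ − sin φ₁ · cos φ₂ · cos Δλ )
  = atan2(0.41733, -0.61313) = 145.759° → normalised to [0°, 360°): 145.759°.

146°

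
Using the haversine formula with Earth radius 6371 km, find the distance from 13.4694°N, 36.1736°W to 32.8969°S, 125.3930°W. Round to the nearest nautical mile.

5801 nmi

Δλ = -125.3930 − -36.1736 = -89.2194°.
Δφ = -32.8969 − 13.4694 = -46.3663°.
a = sin²(Δφ/2) + cos φ₁ · cos φ₂ · sin²(Δλ/2) = 0.557692.
c = 2·atan2(√a, √(1−a)) = 1.68644 rad → d = 6371·c ≈ 10744.30 km ≈ 5801.46 nmi.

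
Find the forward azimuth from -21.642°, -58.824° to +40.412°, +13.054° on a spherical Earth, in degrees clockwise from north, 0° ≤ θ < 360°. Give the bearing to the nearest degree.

46°

Δλ = 13.054 − -58.824 = 71.878°.
θ = atan2( sin Δλ · cos φ₂ , cos φ₁ · sin φ₂ − sin φ₁ · cos φ₂ · cos Δλ )
  = atan2(0.72363, 0.68992) = 46.366° → normalised to [0°, 360°): 46.366°.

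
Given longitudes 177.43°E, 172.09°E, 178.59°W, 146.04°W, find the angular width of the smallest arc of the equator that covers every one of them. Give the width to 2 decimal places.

41.87°

Sort the longitudes: -178.59°, -146.04°, +172.09°, +177.43°.
Eastward gaps between consecutive values (wrapping around): 32.55°, 318.13°, 5.34°, 3.98°.
Largest gap = 318.13° ⇒ minimal covering band is its complement: 360° − 318.13° = 41.87°.
Band runs from +172.09° eastward to -146.04°, crossing the antimeridian.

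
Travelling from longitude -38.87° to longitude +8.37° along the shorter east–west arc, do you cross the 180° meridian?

Signed shortest Δλ = ((8.37 − -38.87 + 180) mod 360) − 180 = 47.24°.
Going east by 47.24° from -38.87° reaches +8.37° without touching 180°.

No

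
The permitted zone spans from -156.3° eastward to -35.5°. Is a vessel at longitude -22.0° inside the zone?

Band width going east from -156.3° to -35.5°: ((-35.5 − -156.3) mod 360) = 120.8°.
Offset of -22.0° east of the west edge: ((-22.0 − -156.3) mod 360) = 134.3°.
134.3° > 120.8° ⇒ outside.

No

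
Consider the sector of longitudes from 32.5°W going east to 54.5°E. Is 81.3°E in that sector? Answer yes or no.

Band width going east from -32.5° to +54.5°: ((54.5 − -32.5) mod 360) = 87.0°.
Offset of +81.3° east of the west edge: ((81.3 − -32.5) mod 360) = 113.8°.
113.8° > 87.0° ⇒ outside.

No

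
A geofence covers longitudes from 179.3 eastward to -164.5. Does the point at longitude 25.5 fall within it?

No

Band width going east from +179.3° to -164.5°: ((-164.5 − 179.3) mod 360) = 16.2°.
Offset of +25.5° east of the west edge: ((25.5 − 179.3) mod 360) = 206.2°.
206.2° > 16.2° ⇒ outside.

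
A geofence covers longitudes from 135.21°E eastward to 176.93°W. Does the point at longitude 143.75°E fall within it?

Band width going east from +135.21° to -176.93°: ((-176.93 − 135.21) mod 360) = 47.86°.
Offset of +143.75° east of the west edge: ((143.75 − 135.21) mod 360) = 8.54°.
8.54° ≤ 47.86° ⇒ inside.

Yes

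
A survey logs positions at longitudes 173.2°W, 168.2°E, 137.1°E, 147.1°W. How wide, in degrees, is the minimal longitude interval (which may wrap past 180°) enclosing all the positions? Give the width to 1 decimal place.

75.8°

Sort the longitudes: -173.2°, -147.1°, +137.1°, +168.2°.
Eastward gaps between consecutive values (wrapping around): 26.1°, 284.2°, 31.1°, 18.6°.
Largest gap = 284.2° ⇒ minimal covering band is its complement: 360° − 284.2° = 75.8°.
Band runs from +137.1° eastward to -147.1°, crossing the antimeridian.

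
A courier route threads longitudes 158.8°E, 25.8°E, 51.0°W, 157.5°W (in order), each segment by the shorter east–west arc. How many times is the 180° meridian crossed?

0

Leg 1: +158.8° → +25.8°, shortest Δλ = -133.0° (west) — does not cross 180°.
Leg 2: +25.8° → -51.0°, shortest Δλ = -76.8° (west) — does not cross 180°.
Leg 3: -51.0° → -157.5°, shortest Δλ = -106.5° (west) — does not cross 180°.
Total crossings: 0.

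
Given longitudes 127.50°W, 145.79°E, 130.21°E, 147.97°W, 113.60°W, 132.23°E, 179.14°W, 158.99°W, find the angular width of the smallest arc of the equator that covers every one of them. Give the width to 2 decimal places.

Sort the longitudes: -179.14°, -158.99°, -147.97°, -127.50°, -113.60°, +130.21°, +132.23°, +145.79°.
Eastward gaps between consecutive values (wrapping around): 20.15°, 11.02°, 20.47°, 13.90°, 243.81°, 2.02°, 13.56°, 35.07°.
Largest gap = 243.81° ⇒ minimal covering band is its complement: 360° − 243.81° = 116.19°.
Band runs from +130.21° eastward to -113.60°, crossing the antimeridian.

116.19°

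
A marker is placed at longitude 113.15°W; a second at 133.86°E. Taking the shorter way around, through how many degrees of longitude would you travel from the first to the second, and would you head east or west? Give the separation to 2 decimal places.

112.99° west

Raw difference: 133.86 − -113.15 = 247.01°.
Normalise into (−180°, 180°]: 247.01° − 360° = -112.99°.
Negative ⇒ the second point lies to the west; separation 112.99°.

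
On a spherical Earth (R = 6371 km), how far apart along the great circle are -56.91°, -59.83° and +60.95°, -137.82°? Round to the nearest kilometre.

14748 km

Δλ = -137.82 − -59.83 = -77.99°.
Δφ = 60.95 − -56.91 = 117.86°.
a = sin²(Δφ/2) + cos φ₁ · cos φ₂ · sin²(Δλ/2) = 0.838626.
c = 2·atan2(√a, √(1−a)) = 2.31482 rad → d = 6371·c ≈ 14747.69 km.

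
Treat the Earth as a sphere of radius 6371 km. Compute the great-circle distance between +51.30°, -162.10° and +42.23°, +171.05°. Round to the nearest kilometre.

Δλ = 171.05 − -162.10 = 333.15°; wrapped into (−180°, 180°]: -26.85°.
Δφ = 42.23 − 51.30 = -9.07°.
a = sin²(Δφ/2) + cos φ₁ · cos φ₂ · sin²(Δλ/2) = 0.031207.
c = 2·atan2(√a, √(1−a)) = 0.35518 rad → d = 6371·c ≈ 2262.82 km.

2263 km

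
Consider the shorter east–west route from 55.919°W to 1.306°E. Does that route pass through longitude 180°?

Signed shortest Δλ = ((1.306 − -55.919 + 180) mod 360) − 180 = 57.225°.
Going east by 57.225° from -55.919° reaches +1.306° without touching 180°.

No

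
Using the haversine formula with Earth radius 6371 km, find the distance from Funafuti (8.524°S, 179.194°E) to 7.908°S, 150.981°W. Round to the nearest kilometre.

Δλ = -150.981 − 179.194 = -330.175°; wrapped into (−180°, 180°]: 29.825°.
Δφ = -7.908 − -8.524 = 0.616°.
a = sin²(Δφ/2) + cos φ₁ · cos φ₂ · sin²(Δλ/2) = 0.064900.
c = 2·atan2(√a, √(1−a)) = 0.51519 rad → d = 6371·c ≈ 3282.27 km.

3282 km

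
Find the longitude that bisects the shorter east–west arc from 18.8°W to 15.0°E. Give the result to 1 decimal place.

Signed shortest Δλ from -18.8° to +15.0° is +33.8°.
Midpoint longitude = -18.8° + (+33.8°)/2 = -18.8° + 16.9° = -1.9°.

1.9°W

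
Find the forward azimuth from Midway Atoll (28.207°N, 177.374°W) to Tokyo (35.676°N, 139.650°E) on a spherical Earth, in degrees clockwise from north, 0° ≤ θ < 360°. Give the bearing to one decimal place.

292.8°

Δλ = 139.650 − -177.374 = 317.024°; wrapped into (−180°, 180°]: -42.976°.
θ = atan2( sin Δλ · cos φ₂ , cos φ₁ · sin φ₂ − sin φ₁ · cos φ₂ · cos Δλ )
  = atan2(-0.55376, 0.23303) = -67.178° → normalised to [0°, 360°): 292.822°.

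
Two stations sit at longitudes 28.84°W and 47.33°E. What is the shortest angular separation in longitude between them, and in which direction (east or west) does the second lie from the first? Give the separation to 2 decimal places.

76.17° east

Raw difference: 47.33 − -28.84 = 76.17°.
Normalise into (−180°, 180°]: 76.17° stays 76.17°.
Positive ⇒ the second point lies to the east; separation 76.17°.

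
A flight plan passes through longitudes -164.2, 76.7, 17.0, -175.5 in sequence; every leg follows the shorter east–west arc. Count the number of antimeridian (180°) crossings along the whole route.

2

Leg 1: -164.2° → +76.7°, shortest Δλ = -119.1° (west) — crosses 180°.
Leg 2: +76.7° → +17.0°, shortest Δλ = -59.7° (west) — does not cross 180°.
Leg 3: +17.0° → -175.5°, shortest Δλ = 167.5° (east) — crosses 180°.
Total crossings: 2.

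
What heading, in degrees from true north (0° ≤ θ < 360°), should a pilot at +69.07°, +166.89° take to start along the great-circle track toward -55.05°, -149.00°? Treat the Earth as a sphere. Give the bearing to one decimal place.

149.5°

Δλ = -149.00 − 166.89 = -315.89°; wrapped into (−180°, 180°]: 44.11°.
θ = atan2( sin Δλ · cos φ₂ , cos φ₁ · sin φ₂ − sin φ₁ · cos φ₂ · cos Δλ )
  = atan2(0.39873, -0.67698) = 149.502° → normalised to [0°, 360°): 149.502°.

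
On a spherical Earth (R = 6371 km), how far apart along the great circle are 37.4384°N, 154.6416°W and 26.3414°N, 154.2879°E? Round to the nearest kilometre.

4915 km

Δλ = 154.2879 − -154.6416 = 308.9295°; wrapped into (−180°, 180°]: -51.0705°.
Δφ = 26.3414 − 37.4384 = -11.0970°.
a = sin²(Δφ/2) + cos φ₁ · cos φ₂ · sin²(Δλ/2) = 0.141570.
c = 2·atan2(√a, √(1−a)) = 0.77151 rad → d = 6371·c ≈ 4915.28 km.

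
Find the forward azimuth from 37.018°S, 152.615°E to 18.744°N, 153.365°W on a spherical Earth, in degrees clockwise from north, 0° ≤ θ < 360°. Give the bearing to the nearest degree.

Δλ = -153.365 − 152.615 = -305.980°; wrapped into (−180°, 180°]: 54.020°.
θ = atan2( sin Δλ · cos φ₂ , cos φ₁ · sin φ₂ − sin φ₁ · cos φ₂ · cos Δλ )
  = atan2(0.76630, 0.59153) = 52.335° → normalised to [0°, 360°): 52.335°.

52°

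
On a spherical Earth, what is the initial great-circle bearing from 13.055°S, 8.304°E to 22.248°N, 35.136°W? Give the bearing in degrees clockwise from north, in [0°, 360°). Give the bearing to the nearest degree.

Δλ = -35.136 − 8.304 = -43.440°.
θ = atan2( sin Δλ · cos φ₂ , cos φ₁ · sin φ₂ − sin φ₁ · cos φ₂ · cos Δλ )
  = atan2(-0.63641, 0.52064) = -50.714° → normalised to [0°, 360°): 309.286°.

309°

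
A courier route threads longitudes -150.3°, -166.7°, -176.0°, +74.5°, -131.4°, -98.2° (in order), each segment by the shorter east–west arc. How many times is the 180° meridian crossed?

Leg 1: -150.3° → -166.7°, shortest Δλ = -16.4° (west) — does not cross 180°.
Leg 2: -166.7° → -176.0°, shortest Δλ = -9.3° (west) — does not cross 180°.
Leg 3: -176.0° → +74.5°, shortest Δλ = -109.5° (west) — crosses 180°.
Leg 4: +74.5° → -131.4°, shortest Δλ = 154.1° (east) — crosses 180°.
Leg 5: -131.4° → -98.2°, shortest Δλ = 33.2° (east) — does not cross 180°.
Total crossings: 2.

2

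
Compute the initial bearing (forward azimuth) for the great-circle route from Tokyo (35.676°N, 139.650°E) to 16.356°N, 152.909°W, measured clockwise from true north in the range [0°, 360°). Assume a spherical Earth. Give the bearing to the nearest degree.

Δλ = -152.909 − 139.650 = -292.559°; wrapped into (−180°, 180°]: 67.441°.
θ = atan2( sin Δλ · cos φ₂ , cos φ₁ · sin φ₂ − sin φ₁ · cos φ₂ · cos Δλ )
  = atan2(0.88611, 0.01407) = 89.090° → normalised to [0°, 360°): 89.090°.

89°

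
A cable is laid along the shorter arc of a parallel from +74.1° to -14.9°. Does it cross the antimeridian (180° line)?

Signed shortest Δλ = ((-14.9 − 74.1 + 180) mod 360) − 180 = -89.0°.
Going west by 89.0° from +74.1° reaches -14.9° without touching 180°.

No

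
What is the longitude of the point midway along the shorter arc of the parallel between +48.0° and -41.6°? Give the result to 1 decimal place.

Signed shortest Δλ from +48.0° to -41.6° is -89.6°.
Midpoint longitude = +48.0° + (-89.6°)/2 = +48.0° − 44.8° = +3.2°.

+3.2°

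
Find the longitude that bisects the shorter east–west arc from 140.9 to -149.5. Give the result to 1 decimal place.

+175.7°

Signed shortest Δλ from +140.9° to -149.5° is +69.6°.
Midpoint longitude = +140.9° + (+69.6°)/2 = +140.9° + 34.8° = +175.7°.
(The naïve average (+140.9 + -149.5)/2 = -4.3° is on the wrong side of the globe.)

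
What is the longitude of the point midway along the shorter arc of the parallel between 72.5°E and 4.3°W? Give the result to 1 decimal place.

34.1°E

Signed shortest Δλ from +72.5° to -4.3° is -76.8°.
Midpoint longitude = +72.5° + (-76.8°)/2 = +72.5° − 38.4° = +34.1°.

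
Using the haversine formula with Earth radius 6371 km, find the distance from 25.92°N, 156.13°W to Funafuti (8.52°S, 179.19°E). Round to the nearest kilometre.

4667 km

Δλ = 179.19 − -156.13 = 335.32°; wrapped into (−180°, 180°]: -24.68°.
Δφ = -8.52 − 25.92 = -34.44°.
a = sin²(Δφ/2) + cos φ₁ · cos φ₂ · sin²(Δλ/2) = 0.128266.
c = 2·atan2(√a, √(1−a)) = 0.73255 rad → d = 6371·c ≈ 4667.10 km.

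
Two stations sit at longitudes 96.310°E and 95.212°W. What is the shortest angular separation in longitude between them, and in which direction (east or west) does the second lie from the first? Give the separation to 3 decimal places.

Raw difference: -95.212 − 96.310 = -191.522°.
Normalise into (−180°, 180°]: -191.522° + 360° = 168.478°.
Positive ⇒ the second point lies to the east; separation 168.478°.

168.478° east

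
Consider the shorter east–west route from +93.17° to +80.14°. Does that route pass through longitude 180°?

No

Signed shortest Δλ = ((80.14 − 93.17 + 180) mod 360) − 180 = -13.03°.
Going west by 13.03° from +93.17° reaches +80.14° without touching 180°.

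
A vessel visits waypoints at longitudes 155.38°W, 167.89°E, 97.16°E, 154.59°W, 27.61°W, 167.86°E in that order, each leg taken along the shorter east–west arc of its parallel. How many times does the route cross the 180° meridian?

3

Leg 1: -155.38° → +167.89°, shortest Δλ = -36.73° (west) — crosses 180°.
Leg 2: +167.89° → +97.16°, shortest Δλ = -70.73° (west) — does not cross 180°.
Leg 3: +97.16° → -154.59°, shortest Δλ = 108.25° (east) — crosses 180°.
Leg 4: -154.59° → -27.61°, shortest Δλ = 126.98° (east) — does not cross 180°.
Leg 5: -27.61° → +167.86°, shortest Δλ = -164.53° (west) — crosses 180°.
Total crossings: 3.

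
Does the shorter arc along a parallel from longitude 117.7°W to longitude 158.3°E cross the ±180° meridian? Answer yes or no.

Yes

Naïve |158.3 − -117.7| = 276.0° > 180°, so the shorter arc goes the other way round — across 180°.
Signed shortest Δλ = ((158.3 − -117.7 + 180) mod 360) − 180 = -84.0°.
Going west by 84.0° from -117.7° passes through 180° before reaching +158.3°.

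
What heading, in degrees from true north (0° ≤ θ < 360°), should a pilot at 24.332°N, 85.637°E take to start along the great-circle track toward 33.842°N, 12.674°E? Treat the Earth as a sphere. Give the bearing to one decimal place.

Δλ = 12.674 − 85.637 = -72.963°.
θ = atan2( sin Δλ · cos φ₂ , cos φ₁ · sin φ₂ − sin φ₁ · cos φ₂ · cos Δλ )
  = atan2(-0.79413, 0.40717) = -62.855° → normalised to [0°, 360°): 297.145°.

297.1°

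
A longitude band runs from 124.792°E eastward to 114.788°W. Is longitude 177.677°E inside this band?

Yes

Band width going east from +124.792° to -114.788°: ((-114.788 − 124.792) mod 360) = 120.420°.
Offset of +177.677° east of the west edge: ((177.677 − 124.792) mod 360) = 52.885°.
52.885° ≤ 120.420° ⇒ inside.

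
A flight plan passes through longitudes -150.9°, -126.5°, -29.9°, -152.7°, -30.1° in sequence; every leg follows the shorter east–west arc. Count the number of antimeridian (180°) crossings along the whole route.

0

Leg 1: -150.9° → -126.5°, shortest Δλ = 24.4° (east) — does not cross 180°.
Leg 2: -126.5° → -29.9°, shortest Δλ = 96.6° (east) — does not cross 180°.
Leg 3: -29.9° → -152.7°, shortest Δλ = -122.8° (west) — does not cross 180°.
Leg 4: -152.7° → -30.1°, shortest Δλ = 122.6° (east) — does not cross 180°.
Total crossings: 0.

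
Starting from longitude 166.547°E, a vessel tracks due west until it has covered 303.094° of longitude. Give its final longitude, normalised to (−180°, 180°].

Start at +166.547°; shift −303.094° → -136.547°.
-136.547° already lies in (−180°, 180°].

136.547°W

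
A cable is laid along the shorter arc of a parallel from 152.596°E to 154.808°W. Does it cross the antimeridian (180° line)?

Naïve |-154.808 − 152.596| = 307.404° > 180°, so the shorter arc goes the other way round — across 180°.
Signed shortest Δλ = ((-154.808 − 152.596 + 180) mod 360) − 180 = 52.596°.
Going east by 52.596° from +152.596° passes through 180° before reaching -154.808°.

Yes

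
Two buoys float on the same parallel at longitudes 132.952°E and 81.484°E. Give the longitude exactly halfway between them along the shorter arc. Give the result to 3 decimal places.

Signed shortest Δλ from +132.952° to +81.484° is -51.468°.
Midpoint longitude = +132.952° + (-51.468°)/2 = +132.952° − 25.734° = +107.218°.

107.218°E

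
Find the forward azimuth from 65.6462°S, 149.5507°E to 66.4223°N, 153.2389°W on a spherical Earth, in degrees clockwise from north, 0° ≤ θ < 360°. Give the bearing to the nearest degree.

30°

Δλ = -153.2389 − 149.5507 = -302.7896°; wrapped into (−180°, 180°]: 57.2104°.
θ = atan2( sin Δλ · cos φ₂ , cos φ₁ · sin φ₂ − sin φ₁ · cos φ₂ · cos Δλ )
  = atan2(0.33626, 0.57529) = 30.307° → normalised to [0°, 360°): 30.307°.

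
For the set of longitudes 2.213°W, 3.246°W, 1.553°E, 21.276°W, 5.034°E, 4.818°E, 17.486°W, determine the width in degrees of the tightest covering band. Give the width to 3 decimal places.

26.310°

Sort the longitudes: -21.276°, -17.486°, -3.246°, -2.213°, +1.553°, +4.818°, +5.034°.
Eastward gaps between consecutive values (wrapping around): 3.790°, 14.240°, 1.033°, 3.766°, 3.265°, 0.216°, 333.690°.
Largest gap = 333.690° ⇒ minimal covering band is its complement: 360° − 333.690° = 26.310°.
Band runs from -21.276° eastward to +5.034°.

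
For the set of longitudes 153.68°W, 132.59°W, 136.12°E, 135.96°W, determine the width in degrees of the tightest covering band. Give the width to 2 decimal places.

91.29°

Sort the longitudes: -153.68°, -135.96°, -132.59°, +136.12°.
Eastward gaps between consecutive values (wrapping around): 17.72°, 3.37°, 268.71°, 70.20°.
Largest gap = 268.71° ⇒ minimal covering band is its complement: 360° − 268.71° = 91.29°.
Band runs from +136.12° eastward to -132.59°, crossing the antimeridian.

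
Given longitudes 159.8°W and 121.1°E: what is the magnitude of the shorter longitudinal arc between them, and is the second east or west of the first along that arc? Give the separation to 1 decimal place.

Raw difference: 121.1 − -159.8 = 280.9°.
Normalise into (−180°, 180°]: 280.9° − 360° = -79.1°.
Negative ⇒ the second point lies to the west; separation 79.1°.

79.1° west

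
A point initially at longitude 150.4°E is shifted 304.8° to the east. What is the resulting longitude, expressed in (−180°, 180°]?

95.2°E

Start at +150.4°; shift +304.8° → +455.2°.
+455.2° lies outside (−180°, 180°]; subtract 360° → +95.2°.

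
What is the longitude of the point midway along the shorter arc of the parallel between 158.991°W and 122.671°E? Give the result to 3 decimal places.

161.840°E

Signed shortest Δλ from -158.991° to +122.671° is -78.338°.
Midpoint longitude = -158.991° + (-78.338°)/2 = -158.991° − 39.169° = -198.160°.
Normalise into (−180°, 180°]: +161.840°.
(The naïve average (-158.991 + +122.671)/2 = -18.16° is on the wrong side of the globe.)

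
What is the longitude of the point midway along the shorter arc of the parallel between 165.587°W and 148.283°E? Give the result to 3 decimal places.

Signed shortest Δλ from -165.587° to +148.283° is -46.130°.
Midpoint longitude = -165.587° + (-46.130°)/2 = -165.587° − 23.065° = -188.652°.
Normalise into (−180°, 180°]: +171.348°.
(The naïve average (-165.587 + +148.283)/2 = -8.652° is on the wrong side of the globe.)

171.348°E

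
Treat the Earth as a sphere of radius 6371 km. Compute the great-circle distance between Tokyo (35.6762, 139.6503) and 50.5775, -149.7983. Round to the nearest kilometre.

Δλ = -149.7983 − 139.6503 = -289.4486°; wrapped into (−180°, 180°]: 70.5514°.
Δφ = 50.5775 − 35.6762 = 14.9013°.
a = sin²(Δφ/2) + cos φ₁ · cos φ₂ · sin²(Δλ/2) = 0.188862.
c = 2·atan2(√a, √(1−a)) = 0.89915 rad → d = 6371·c ≈ 5728.49 km.

5728 km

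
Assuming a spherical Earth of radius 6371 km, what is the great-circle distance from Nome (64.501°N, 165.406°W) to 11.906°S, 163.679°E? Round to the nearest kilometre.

8886 km

Δλ = 163.679 − -165.406 = 329.085°; wrapped into (−180°, 180°]: -30.915°.
Δφ = -11.906 − 64.501 = -76.407°.
a = sin²(Δφ/2) + cos φ₁ · cos φ₂ · sin²(Δλ/2) = 0.412411.
c = 2·atan2(√a, √(1−a)) = 1.39471 rad → d = 6371·c ≈ 8885.69 km.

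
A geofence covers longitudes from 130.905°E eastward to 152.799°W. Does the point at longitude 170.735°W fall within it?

Band width going east from +130.905° to -152.799°: ((-152.799 − 130.905) mod 360) = 76.296°.
Offset of -170.735° east of the west edge: ((-170.735 − 130.905) mod 360) = 58.360°.
58.360° ≤ 76.296° ⇒ inside.

Yes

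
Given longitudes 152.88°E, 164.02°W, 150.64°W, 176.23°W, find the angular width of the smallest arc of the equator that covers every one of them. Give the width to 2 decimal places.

Sort the longitudes: -176.23°, -164.02°, -150.64°, +152.88°.
Eastward gaps between consecutive values (wrapping around): 12.21°, 13.38°, 303.52°, 30.89°.
Largest gap = 303.52° ⇒ minimal covering band is its complement: 360° − 303.52° = 56.48°.
Band runs from +152.88° eastward to -150.64°, crossing the antimeridian.

56.48°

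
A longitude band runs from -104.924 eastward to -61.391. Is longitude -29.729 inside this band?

Band width going east from -104.924° to -61.391°: ((-61.391 − -104.924) mod 360) = 43.533°.
Offset of -29.729° east of the west edge: ((-29.729 − -104.924) mod 360) = 75.195°.
75.195° > 43.533° ⇒ outside.

No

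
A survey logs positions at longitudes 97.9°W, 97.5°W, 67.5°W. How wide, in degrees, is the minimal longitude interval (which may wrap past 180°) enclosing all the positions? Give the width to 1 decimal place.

Sort the longitudes: -97.9°, -97.5°, -67.5°.
Eastward gaps between consecutive values (wrapping around): 0.4°, 30.0°, 329.6°.
Largest gap = 329.6° ⇒ minimal covering band is its complement: 360° − 329.6° = 30.4°.
Band runs from -97.9° eastward to -67.5°.

30.4°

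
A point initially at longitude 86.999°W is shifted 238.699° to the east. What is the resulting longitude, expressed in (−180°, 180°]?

151.700°E

Start at -86.999°; shift +238.699° → +151.700°.
+151.700° already lies in (−180°, 180°].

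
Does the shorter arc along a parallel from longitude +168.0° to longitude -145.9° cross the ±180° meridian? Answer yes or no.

Yes

Naïve |-145.9 − 168.0| = 313.9° > 180°, so the shorter arc goes the other way round — across 180°.
Signed shortest Δλ = ((-145.9 − 168.0 + 180) mod 360) − 180 = 46.1°.
Going east by 46.1° from +168.0° passes through 180° before reaching -145.9°.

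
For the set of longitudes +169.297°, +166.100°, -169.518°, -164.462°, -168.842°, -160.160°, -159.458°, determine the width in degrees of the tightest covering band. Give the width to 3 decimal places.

34.442°

Sort the longitudes: -169.518°, -168.842°, -164.462°, -160.160°, -159.458°, +166.100°, +169.297°.
Eastward gaps between consecutive values (wrapping around): 0.676°, 4.380°, 4.302°, 0.702°, 325.558°, 3.197°, 21.185°.
Largest gap = 325.558° ⇒ minimal covering band is its complement: 360° − 325.558° = 34.442°.
Band runs from +166.100° eastward to -159.458°, crossing the antimeridian.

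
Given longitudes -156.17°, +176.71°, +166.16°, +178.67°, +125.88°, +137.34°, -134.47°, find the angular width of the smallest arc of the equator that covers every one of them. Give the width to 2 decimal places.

Sort the longitudes: -156.17°, -134.47°, +125.88°, +137.34°, +166.16°, +176.71°, +178.67°.
Eastward gaps between consecutive values (wrapping around): 21.70°, 260.35°, 11.46°, 28.82°, 10.55°, 1.96°, 25.16°.
Largest gap = 260.35° ⇒ minimal covering band is its complement: 360° − 260.35° = 99.65°.
Band runs from +125.88° eastward to -134.47°, crossing the antimeridian.

99.65°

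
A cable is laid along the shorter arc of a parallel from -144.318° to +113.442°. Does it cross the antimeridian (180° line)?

Naïve |113.442 − -144.318| = 257.76° > 180°, so the shorter arc goes the other way round — across 180°.
Signed shortest Δλ = ((113.442 − -144.318 + 180) mod 360) − 180 = -102.24°.
Going west by 102.24° from -144.318° passes through 180° before reaching +113.442°.

Yes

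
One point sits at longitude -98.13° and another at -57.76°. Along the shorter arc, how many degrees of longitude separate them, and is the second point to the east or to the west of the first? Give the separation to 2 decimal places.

Raw difference: -57.76 − -98.13 = 40.37°.
Normalise into (−180°, 180°]: 40.37° stays 40.37°.
Positive ⇒ the second point lies to the east; separation 40.37°.

40.37° east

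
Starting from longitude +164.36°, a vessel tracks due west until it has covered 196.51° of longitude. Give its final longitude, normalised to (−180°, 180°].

-32.15°

Start at +164.36°; shift −196.51° → -32.15°.
-32.15° already lies in (−180°, 180°].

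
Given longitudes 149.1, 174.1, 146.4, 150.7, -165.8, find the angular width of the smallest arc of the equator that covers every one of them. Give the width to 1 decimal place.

47.8°

Sort the longitudes: -165.8°, +146.4°, +149.1°, +150.7°, +174.1°.
Eastward gaps between consecutive values (wrapping around): 312.2°, 2.7°, 1.6°, 23.4°, 20.1°.
Largest gap = 312.2° ⇒ minimal covering band is its complement: 360° − 312.2° = 47.8°.
Band runs from +146.4° eastward to -165.8°, crossing the antimeridian.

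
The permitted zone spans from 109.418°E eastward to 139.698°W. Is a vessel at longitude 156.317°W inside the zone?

Yes

Band width going east from +109.418° to -139.698°: ((-139.698 − 109.418) mod 360) = 110.884°.
Offset of -156.317° east of the west edge: ((-156.317 − 109.418) mod 360) = 94.265°.
94.265° ≤ 110.884° ⇒ inside.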